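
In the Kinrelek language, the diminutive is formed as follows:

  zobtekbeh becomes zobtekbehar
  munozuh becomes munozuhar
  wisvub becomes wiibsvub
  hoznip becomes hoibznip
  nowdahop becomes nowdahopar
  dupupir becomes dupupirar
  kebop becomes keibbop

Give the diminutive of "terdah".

teibrdah

"terdah" has 2 vowels. The stems with 2 vowels (kebop → keibbop, hoznip → hoibznip, wisvub → wiibsvub) insert -ib- after the first vowel.
The other pattern: stems with 3 vowels add -ar.
So terdah → teibrdah.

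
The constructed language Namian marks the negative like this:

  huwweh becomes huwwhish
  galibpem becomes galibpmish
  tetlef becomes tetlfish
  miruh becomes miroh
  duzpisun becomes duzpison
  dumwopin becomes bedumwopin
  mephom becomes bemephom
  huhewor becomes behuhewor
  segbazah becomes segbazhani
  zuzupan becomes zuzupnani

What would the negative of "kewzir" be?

bekewzir

"kewzir" has last vowel 'i'. The one such stem in the data (dumwopin → bedumwopin) adds the prefix be-, so the same rule applies.
The other patterns: stems whose last vowel is 'e' delete the last vowel and add -ish; stems whose last vowel is 'u' change the last vowel to 'o'; stems whose last vowel is 'a' delete the last vowel and add -ani.
So kewzir → bekewzir.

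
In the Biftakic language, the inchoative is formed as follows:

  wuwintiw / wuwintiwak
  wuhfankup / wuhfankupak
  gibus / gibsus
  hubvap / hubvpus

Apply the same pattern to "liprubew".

liprubewak

"liprubew" has 3 vowels. The stems with 3 vowels (wuwintiw → wuwintiwak, wuhfankup → wuhfankupak) add -ak.
The other pattern: stems with 2 vowels delete the last vowel and add -us.
So liprubew → liprubewak.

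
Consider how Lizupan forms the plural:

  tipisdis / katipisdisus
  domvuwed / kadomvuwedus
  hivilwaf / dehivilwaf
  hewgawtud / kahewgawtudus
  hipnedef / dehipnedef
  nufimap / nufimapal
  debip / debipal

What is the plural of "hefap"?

hefapal

"hefap" ends in -p. The stems ending in -p (debip → debipal, nufimap → nufimapal) add -al.
So hefap → hefapal.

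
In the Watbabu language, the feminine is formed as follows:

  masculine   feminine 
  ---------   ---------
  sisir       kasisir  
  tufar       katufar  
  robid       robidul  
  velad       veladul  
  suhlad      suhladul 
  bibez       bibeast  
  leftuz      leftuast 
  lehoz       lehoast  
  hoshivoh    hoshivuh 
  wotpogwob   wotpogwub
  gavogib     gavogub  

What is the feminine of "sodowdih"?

sisir and robid both have last vowel 'i' yet inflect differently (kasisir, robidul), so the last vowel is not what conditions the rule; the final letter is.
"sodowdih" ends in -h. The one such stem in the data (hoshivoh → hoshivuh) changes the last vowel to 'u' (as do wotpogwob, gavogib), so the same rule applies.
The other patterns: stems ending in -r add the prefix ka-; stems ending in -d add -ul; stems ending in -z drop the final letter and add -ast.
So sodowdih → sodowduh.

sodowduh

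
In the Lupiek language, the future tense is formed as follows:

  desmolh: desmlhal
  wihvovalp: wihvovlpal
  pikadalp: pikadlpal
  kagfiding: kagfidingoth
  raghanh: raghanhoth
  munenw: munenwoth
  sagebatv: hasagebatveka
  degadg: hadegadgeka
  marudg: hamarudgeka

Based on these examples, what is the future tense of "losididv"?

"losididv" has second-to-last letter 'd'. The stems whose second-to-last letter is 'd' (degadg → hadegadgeka, marudg → hamarudgeka) add ha- … -eka around the stem.
The other patterns: stems whose second-to-last letter is 'l' delete the last vowel and add -al; stems whose second-to-last letter is 'n' add -oth.
So losididv → halosididveka.

halosididveka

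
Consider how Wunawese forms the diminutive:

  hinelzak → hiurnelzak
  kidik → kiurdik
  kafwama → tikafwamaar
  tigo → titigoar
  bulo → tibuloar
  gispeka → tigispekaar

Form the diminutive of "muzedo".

timuzedoar

hinelzak and kafwama both have last vowel 'a' yet inflect differently (hiurnelzak, tikafwamaar), so the last vowel is not what conditions the rule; whether the stem ends in a vowel or a consonant is.
"muzedo" ends in a vowel. The stems ending in a vowel (kafwama → tikafwamaar, tigo → titigoar, bulo → tibuloar) add ti- … -ar around the stem.
The other pattern: stems ending in a consonant insert -ur- after the first vowel.
So muzedo → timuzedoar.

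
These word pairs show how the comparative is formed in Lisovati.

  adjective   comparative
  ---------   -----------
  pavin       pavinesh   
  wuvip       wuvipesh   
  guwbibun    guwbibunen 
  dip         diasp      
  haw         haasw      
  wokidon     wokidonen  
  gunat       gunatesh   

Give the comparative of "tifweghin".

tifweghinen

dip and wuvip both end in -p yet inflect differently (diasp, wuvipesh), so the final letter is not what conditions the rule; the number of vowels is.
"tifweghin" has 3 vowels. The stems with 3 vowels (wokidon → wokidonen, guwbibun → guwbibunen) add -en.
So tifweghin → tifweghinen.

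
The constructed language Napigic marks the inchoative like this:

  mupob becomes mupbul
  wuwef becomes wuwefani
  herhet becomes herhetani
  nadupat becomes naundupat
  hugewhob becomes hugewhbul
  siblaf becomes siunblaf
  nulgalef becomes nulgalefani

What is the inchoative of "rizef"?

herhet and nadupat both end in -t yet inflect differently (herhetani, naundupat), so the final letter is not what conditions the rule; the last vowel is.
"rizef" has last vowel 'e'. The stems whose last vowel is 'e' (herhet → herhetani, nulgalef → nulgalefani, wuwef → wuwefani) add -ani.
The other patterns: stems whose last vowel is 'a' insert -un- after the first vowel; stems whose last vowel is 'o' delete the last vowel and add -ul.
So rizef → rizefani.

rizefani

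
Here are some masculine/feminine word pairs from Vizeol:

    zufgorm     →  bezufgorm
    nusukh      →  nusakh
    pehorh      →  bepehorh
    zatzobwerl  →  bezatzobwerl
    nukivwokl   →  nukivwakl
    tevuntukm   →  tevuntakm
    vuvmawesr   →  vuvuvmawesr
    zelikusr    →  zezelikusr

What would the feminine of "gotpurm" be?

zatzobwerl and nukivwokl both end in -l yet inflect differently (bezatzobwerl, nukivwakl), so the final letter is not what conditions the rule; the second-to-last letter is.
"gotpurm" has second-to-last letter 'r'. The stems whose second-to-last letter is 'r' (pehorh → bepehorh, zufgorm → bezufgorm, zatzobwerl → bezatzobwerl) add the prefix be-.
The other patterns: stems whose second-to-last letter is 'k' change the last vowel to 'a'; stems whose second-to-last letter is 's' repeat the first consonant+vowel as a prefix.
So gotpurm → begotpurm.

begotpurm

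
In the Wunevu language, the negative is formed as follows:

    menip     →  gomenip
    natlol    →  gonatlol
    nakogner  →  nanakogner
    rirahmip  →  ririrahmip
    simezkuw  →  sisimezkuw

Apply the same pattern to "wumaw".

gowumaw

menip and rirahmip both end in -p yet inflect differently (gomenip, ririrahmip), so the final letter is not what conditions the rule; the number of vowels is.
"wumaw" has 2 vowels. The stems with 2 vowels (menip → gomenip, natlol → gonatlol) add the prefix go-.
So wumaw → gowumaw.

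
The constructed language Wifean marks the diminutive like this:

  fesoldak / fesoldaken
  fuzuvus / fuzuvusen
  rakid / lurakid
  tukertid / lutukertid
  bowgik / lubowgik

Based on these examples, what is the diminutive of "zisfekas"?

zisfekasen

bowgik and fesoldak both end in -k yet inflect differently (lubowgik, fesoldaken), so the final letter is not what conditions the rule; the last vowel is.
"zisfekas" has last vowel 'a'. The one such stem in the data (fesoldak → fesoldaken) adds -en, so the same rule applies.
The other pattern: stems whose last vowel is 'i' add the prefix lu-.
So zisfekas → zisfekasen.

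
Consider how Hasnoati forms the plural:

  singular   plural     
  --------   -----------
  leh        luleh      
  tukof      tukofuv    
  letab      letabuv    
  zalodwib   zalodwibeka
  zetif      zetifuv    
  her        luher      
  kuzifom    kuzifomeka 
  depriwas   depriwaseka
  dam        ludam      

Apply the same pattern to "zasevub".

zasevubeka

"zasevub" has 3 vowels. The stems with 3 vowels (depriwas → depriwaseka, kuzifom → kuzifomeka, zalodwib → zalodwibeka) add -eka.
The other patterns: stems with 1 vowel add the prefix lu-; stems with 2 vowels add -uv.
So zasevub → zasevubeka.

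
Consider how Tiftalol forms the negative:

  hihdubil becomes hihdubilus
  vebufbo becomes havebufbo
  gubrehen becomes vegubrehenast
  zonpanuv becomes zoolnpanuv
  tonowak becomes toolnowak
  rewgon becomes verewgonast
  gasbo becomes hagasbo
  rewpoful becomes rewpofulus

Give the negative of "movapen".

vemovapenast

rewgon and gasbo both have last vowel 'o' yet inflect differently (verewgonast, hagasbo), so the last vowel is not what conditions the rule; the final letter is.
"movapen" ends in -n. The stems ending in -n (gubrehen → vegubrehenast, rewgon → verewgonast) add ve- … -ast around the stem.
So movapen → vemovapenast.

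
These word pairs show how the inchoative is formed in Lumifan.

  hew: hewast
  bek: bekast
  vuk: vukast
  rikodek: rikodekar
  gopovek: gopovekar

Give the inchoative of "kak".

bek and rikodek both end in -k yet inflect differently (bekast, rikodekar), so the final letter is not what conditions the rule; the number of vowels is.
"kak" has 1 vowel. The stems with 1 vowel (hew → hewast, bek → bekast, vuk → vukast) add -ast.
So kak → kakast.

kakast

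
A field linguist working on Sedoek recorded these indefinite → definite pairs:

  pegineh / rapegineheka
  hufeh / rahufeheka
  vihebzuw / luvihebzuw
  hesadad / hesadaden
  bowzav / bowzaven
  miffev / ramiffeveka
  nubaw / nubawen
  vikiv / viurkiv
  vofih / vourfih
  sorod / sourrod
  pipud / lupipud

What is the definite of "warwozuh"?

"warwozuh" has last vowel 'u'. The stems whose last vowel is 'u' (pipud → lupipud, vihebzuw → luvihebzuw) add the prefix lu-.
The other patterns: stems whose last vowel is 'e' add ra- … -eka around the stem; stems whose last vowel is 'a' add -en; stems whose last vowel is 'i' or 'o' insert -ur- after the first vowel.
So warwozuh → luwarwozuh.

luwarwozuh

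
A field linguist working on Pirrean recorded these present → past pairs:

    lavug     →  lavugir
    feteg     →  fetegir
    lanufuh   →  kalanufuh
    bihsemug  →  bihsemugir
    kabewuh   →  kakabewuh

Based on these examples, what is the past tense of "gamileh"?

lanufuh and bihsemug both have last vowel 'u' yet inflect differently (kalanufuh, bihsemugir), so the last vowel is not what conditions the rule; the final letter is.
"gamileh" ends in -h. The stems ending in -h (lanufuh → kalanufuh, kabewuh → kakabewuh) add the prefix ka-.
The other pattern: stems ending in -g add -ir.
So gamileh → kagamileh.

kagamileh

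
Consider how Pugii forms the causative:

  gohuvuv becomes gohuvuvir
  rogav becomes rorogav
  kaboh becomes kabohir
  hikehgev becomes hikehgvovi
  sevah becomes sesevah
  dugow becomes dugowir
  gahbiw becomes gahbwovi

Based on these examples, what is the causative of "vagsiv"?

rogav and hikehgev both end in -v yet inflect differently (rorogav, hikehgvovi), so the final letter is not what conditions the rule; the last vowel is.
"vagsiv" has last vowel 'i'. The one such stem in the data (gahbiw → gahbwovi) deletes the last vowel and adds -ovi (as does hikehgev), so the same rule applies.
The other patterns: stems whose last vowel is 'a' repeat the first consonant+vowel as a prefix; stems whose last vowel is 'o' or 'u' add -ir.
So vagsiv → vagsvovi.

vagsvovi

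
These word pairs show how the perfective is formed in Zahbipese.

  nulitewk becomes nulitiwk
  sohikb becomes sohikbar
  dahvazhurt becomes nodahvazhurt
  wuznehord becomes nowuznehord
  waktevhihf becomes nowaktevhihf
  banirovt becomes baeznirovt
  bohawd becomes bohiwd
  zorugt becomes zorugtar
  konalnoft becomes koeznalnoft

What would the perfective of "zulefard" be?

nozulefard

dahvazhurt and konalnoft both end in -t yet inflect differently (nodahvazhurt, koeznalnoft), so the final letter is not what conditions the rule; the second-to-last letter is.
"zulefard" has second-to-last letter 'r'. The stems whose second-to-last letter is 'r' (wuznehord → nowuznehord, dahvazhurt → nodahvazhurt) add the prefix no-.
The other patterns: stems whose second-to-last letter is 'f' or 'v' insert -ez- after the first vowel; stems whose second-to-last letter is 'w' change the last vowel to 'i'; stems whose second-to-last letter is 'g' or 'k' add -ar.
So zulefard → nozulefard.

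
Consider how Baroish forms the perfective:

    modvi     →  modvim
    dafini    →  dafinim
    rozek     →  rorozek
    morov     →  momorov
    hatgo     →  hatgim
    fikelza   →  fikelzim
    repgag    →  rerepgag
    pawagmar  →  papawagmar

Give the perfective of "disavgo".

repgag and fikelza both have last vowel 'a' yet inflect differently (rerepgag, fikelzim), so the last vowel is not what conditions the rule; whether the stem ends in a vowel or a consonant is.
"disavgo" ends in a vowel. The stems ending in a vowel (fikelza → fikelzim, hatgo → hatgim, modvi → modvim) drop the final letter and add -im.
The other pattern: stems ending in a consonant repeat the first consonant+vowel as a prefix.
So disavgo → disavgim.

disavgim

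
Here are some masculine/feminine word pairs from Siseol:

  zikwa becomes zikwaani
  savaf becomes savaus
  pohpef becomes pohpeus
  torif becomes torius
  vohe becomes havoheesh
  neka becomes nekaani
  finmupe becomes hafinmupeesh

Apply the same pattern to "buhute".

zikwa and savaf both have last vowel 'a' yet inflect differently (zikwaani, savaus), so the last vowel is not what conditions the rule; the final letter is.
"buhute" ends in -e. The stems ending in -e (vohe → havoheesh, finmupe → hafinmupeesh) add ha- … -esh around the stem.
So buhute → habuhuteesh.

habuhuteesh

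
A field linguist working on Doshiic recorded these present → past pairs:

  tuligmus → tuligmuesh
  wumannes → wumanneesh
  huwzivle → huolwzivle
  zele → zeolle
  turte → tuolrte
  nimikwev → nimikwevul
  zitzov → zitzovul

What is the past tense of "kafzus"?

wumannes and huwzivle both have last vowel 'e' yet inflect differently (wumanneesh, huolwzivle), so the last vowel is not what conditions the rule; the final letter is.
"kafzus" ends in -s. The stems ending in -s (tuligmus → tuligmuesh, wumannes → wumanneesh) drop the final letter and add -esh.
The other patterns: stems ending in -e insert -ol- after the first vowel; stems ending in -v add -ul.
So kafzus → kafzuesh.

kafzuesh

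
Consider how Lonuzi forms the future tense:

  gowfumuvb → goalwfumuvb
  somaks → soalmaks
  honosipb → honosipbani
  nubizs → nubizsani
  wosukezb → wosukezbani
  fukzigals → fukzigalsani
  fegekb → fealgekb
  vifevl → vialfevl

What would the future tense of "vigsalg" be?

"vigsalg" has second-to-last letter 'l'. The one such stem in the data (fukzigals → fukzigalsani) adds -ani, so the same rule applies.
The other pattern: stems whose second-to-last letter is 'k' or 'v' insert -al- after the first vowel.
So vigsalg → vigsalgani.

vigsalgani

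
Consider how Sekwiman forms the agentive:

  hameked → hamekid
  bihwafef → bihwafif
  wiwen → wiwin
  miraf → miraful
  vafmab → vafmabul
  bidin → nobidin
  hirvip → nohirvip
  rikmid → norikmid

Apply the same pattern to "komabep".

komabip

bihwafef and miraf both end in -f yet inflect differently (bihwafif, miraful), so the final letter is not what conditions the rule; the last vowel is.
"komabep" has last vowel 'e'. The stems whose last vowel is 'e' (hameked → hamekid, bihwafef → bihwafif, wiwen → wiwin) change the last vowel to 'i'.
The other patterns: stems whose last vowel is 'a' add -ul; stems whose last vowel is 'i' add the prefix no-.
So komabep → komabip.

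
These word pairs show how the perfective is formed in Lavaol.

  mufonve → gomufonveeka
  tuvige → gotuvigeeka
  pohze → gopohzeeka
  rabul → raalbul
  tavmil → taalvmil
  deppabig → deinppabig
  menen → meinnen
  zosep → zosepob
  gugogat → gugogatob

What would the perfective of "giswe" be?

"giswe" ends in -e. The stems ending in -e (mufonve → gomufonveeka, tuvige → gotuvigeeka, pohze → gopohzeeka) add go- … -eka around the stem.
So giswe → gogisweeka.

gogisweeka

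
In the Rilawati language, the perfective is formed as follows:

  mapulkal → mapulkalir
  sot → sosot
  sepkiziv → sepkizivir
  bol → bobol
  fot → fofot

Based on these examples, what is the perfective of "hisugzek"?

hisugzekir

mapulkal and bol both end in -l yet inflect differently (mapulkalir, bobol), so the final letter is not what conditions the rule; the number of vowels is.
"hisugzek" has 3 vowels. The stems with 3 vowels (sepkiziv → sepkizivir, mapulkal → mapulkalir) add -ir.
So hisugzek → hisugzekir.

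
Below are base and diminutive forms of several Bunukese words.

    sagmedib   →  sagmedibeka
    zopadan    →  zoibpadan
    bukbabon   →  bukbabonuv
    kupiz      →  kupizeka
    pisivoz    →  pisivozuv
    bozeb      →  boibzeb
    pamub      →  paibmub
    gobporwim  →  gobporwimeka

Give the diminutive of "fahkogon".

fahkogonuv

"fahkogon" has last vowel 'o'. The stems whose last vowel is 'o' (pisivoz → pisivozuv, bukbabon → bukbabonuv) add -uv.
The other patterns: stems whose last vowel is 'i' add -eka; stems whose last vowel is 'a', 'e' or 'u' insert -ib- after the first vowel.
So fahkogon → fahkogonuv.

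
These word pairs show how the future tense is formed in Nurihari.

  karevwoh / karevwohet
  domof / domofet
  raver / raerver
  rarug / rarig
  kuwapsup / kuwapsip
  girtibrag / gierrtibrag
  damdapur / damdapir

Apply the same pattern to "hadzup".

rarug and girtibrag both end in -g yet inflect differently (rarig, gierrtibrag), so the final letter is not what conditions the rule; the last vowel is.
"hadzup" has last vowel 'u'. The stems whose last vowel is 'u' (rarug → rarig, kuwapsup → kuwapsip, damdapur → damdapir) change the last vowel to 'i'.
So hadzup → hadzip.

hadzip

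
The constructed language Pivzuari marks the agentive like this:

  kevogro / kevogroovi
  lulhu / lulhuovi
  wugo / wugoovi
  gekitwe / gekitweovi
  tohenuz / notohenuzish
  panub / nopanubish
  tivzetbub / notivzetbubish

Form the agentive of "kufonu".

kufonuovi

lulhu and tohenuz both have last vowel 'u' yet inflect differently (lulhuovi, notohenuzish), so the last vowel is not what conditions the rule; whether the stem ends in a vowel or a consonant is.
"kufonu" ends in a vowel. The stems ending in a vowel (kevogro → kevogroovi, lulhu → lulhuovi, wugo → wugoovi) add -ovi.
The other pattern: stems ending in a consonant add no- … -ish around the stem.
So kufonu → kufonuovi.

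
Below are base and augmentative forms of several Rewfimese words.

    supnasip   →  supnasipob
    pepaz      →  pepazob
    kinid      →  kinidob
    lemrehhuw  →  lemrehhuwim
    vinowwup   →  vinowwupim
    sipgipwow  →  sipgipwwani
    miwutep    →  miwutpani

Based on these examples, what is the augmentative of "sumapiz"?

supnasip and vinowwup both end in -p yet inflect differently (supnasipob, vinowwupim), so the final letter is not what conditions the rule; the last vowel is.
"sumapiz" has last vowel 'i'. The stems whose last vowel is 'i' (supnasip → supnasipob, kinid → kinidob) add -ob.
The other patterns: stems whose last vowel is 'u' add -im; stems whose last vowel is 'e' or 'o' delete the last vowel and add -ani.
So sumapiz → sumapizob.

sumapizob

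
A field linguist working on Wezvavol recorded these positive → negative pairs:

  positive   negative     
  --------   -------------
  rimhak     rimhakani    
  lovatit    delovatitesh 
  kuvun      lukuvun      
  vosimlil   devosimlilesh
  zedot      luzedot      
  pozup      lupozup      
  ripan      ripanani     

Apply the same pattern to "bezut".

"bezut" has last vowel 'u'. The stems whose last vowel is 'u' (kuvun → lukuvun, pozup → lupozup) add the prefix lu-.
So bezut → lubezut.

lubezut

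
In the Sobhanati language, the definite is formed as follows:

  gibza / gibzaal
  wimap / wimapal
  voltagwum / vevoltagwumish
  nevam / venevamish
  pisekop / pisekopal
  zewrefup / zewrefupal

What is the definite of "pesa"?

pesaal

voltagwum and zewrefup both have last vowel 'u' yet inflect differently (vevoltagwumish, zewrefupal), so the last vowel is not what conditions the rule; the final letter is.
"pesa" ends in -a. The one such stem in the data (gibza → gibzaal) adds -al, so the same rule applies.
The other pattern: stems ending in -m add ve- … -ish around the stem.
So pesa → pesaal.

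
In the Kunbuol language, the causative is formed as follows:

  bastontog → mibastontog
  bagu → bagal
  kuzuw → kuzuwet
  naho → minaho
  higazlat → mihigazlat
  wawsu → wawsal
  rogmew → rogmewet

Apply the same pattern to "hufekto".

mihufekto

"hufekto" ends in -o. The one such stem in the data (naho → minaho) adds the prefix mi-, so the same rule applies.
So hufekto → mihufekto.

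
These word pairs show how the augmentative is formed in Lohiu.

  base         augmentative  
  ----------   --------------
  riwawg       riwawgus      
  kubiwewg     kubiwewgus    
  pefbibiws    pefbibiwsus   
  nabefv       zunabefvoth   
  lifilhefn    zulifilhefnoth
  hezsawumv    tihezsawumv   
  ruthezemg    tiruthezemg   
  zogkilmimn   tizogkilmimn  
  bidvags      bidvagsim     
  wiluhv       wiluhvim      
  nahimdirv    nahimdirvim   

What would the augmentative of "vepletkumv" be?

tivepletkumv

"vepletkumv" has second-to-last letter 'm'. The stems whose second-to-last letter is 'm' (hezsawumv → tihezsawumv, ruthezemg → tiruthezemg, zogkilmimn → tizogkilmimn) add the prefix ti-.
So vepletkumv → tivepletkumv.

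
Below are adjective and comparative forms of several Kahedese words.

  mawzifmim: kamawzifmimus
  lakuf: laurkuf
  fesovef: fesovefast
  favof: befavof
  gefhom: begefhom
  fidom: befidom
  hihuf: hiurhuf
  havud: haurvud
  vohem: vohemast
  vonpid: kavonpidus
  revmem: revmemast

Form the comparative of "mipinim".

mawzifmim and gefhom both end in -m yet inflect differently (kamawzifmimus, begefhom), so the final letter is not what conditions the rule; the last vowel is.
"mipinim" has last vowel 'i'. The stems whose last vowel is 'i' (mawzifmim → kamawzifmimus, vonpid → kavonpidus) add ka- … -us around the stem.
So mipinim → kamipinimus.

kamipinimus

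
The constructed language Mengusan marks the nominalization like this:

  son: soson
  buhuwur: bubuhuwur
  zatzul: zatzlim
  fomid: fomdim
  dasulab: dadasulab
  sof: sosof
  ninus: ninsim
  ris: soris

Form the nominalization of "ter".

ris and ninus both end in -s yet inflect differently (soris, ninsim), so the final letter is not what conditions the rule; the number of vowels is.
"ter" has 1 vowel. The stems with 1 vowel (sof → sosof, son → soson, ris → soris) add the prefix so-.
The other patterns: stems with 2 vowels delete the last vowel and add -im; stems with 3 vowels repeat the first consonant+vowel as a prefix.
So ter → soter.

soter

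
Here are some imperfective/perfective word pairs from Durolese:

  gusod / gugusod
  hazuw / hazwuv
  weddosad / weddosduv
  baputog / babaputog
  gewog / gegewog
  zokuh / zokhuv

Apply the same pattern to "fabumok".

gusod and weddosad both end in -d yet inflect differently (gugusod, weddosduv), so the final letter is not what conditions the rule; the last vowel is.
"fabumok" has last vowel 'o'. The stems whose last vowel is 'o' (baputog → babaputog, gusod → gugusod, gewog → gegewog) repeat the first consonant+vowel as a prefix.
The other pattern: stems whose last vowel is 'a' or 'u' delete the last vowel and add -uv.
So fabumok → fafabumok.

fafabumok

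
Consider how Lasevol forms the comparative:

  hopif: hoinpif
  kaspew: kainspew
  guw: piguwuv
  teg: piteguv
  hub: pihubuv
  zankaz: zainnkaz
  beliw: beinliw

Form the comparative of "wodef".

woindef

"wodef" has 2 vowels. The stems with 2 vowels (beliw → beinliw, hopif → hoinpif, kaspew → kainspew) insert -in- after the first vowel.
So wodef → woindef.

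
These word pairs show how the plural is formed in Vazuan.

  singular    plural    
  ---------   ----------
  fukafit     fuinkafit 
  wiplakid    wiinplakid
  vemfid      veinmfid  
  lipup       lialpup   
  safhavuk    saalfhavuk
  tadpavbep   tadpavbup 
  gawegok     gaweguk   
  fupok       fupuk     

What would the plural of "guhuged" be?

guhugud

lipup and tadpavbep both end in -p yet inflect differently (lialpup, tadpavbup), so the final letter is not what conditions the rule; the last vowel is.
"guhuged" has last vowel 'e'. The one such stem in the data (tadpavbep → tadpavbup) changes the last vowel to 'u' (as do gawegok, fupok), so the same rule applies.
The other patterns: stems whose last vowel is 'i' insert -in- after the first vowel; stems whose last vowel is 'u' insert -al- after the first vowel.
So guhuged → guhugud.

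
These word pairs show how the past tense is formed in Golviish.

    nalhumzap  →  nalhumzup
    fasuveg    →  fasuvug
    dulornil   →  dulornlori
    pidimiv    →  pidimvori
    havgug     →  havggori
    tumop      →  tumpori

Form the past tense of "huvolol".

huvollori

fasuveg and havgug both end in -g yet inflect differently (fasuvug, havggori), so the final letter is not what conditions the rule; the last vowel is.
"huvolol" has last vowel 'o'. The one such stem in the data (tumop → tumpori) deletes the last vowel and adds -ori (as do dulornil, pidimiv), so the same rule applies.
The other pattern: stems whose last vowel is 'a' or 'e' change the last vowel to 'u'.
So huvolol → huvollori.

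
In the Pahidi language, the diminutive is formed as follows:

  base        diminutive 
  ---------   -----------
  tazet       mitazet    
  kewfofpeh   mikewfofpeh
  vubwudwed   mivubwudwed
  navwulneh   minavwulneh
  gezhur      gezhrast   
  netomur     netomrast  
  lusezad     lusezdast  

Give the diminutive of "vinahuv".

vubwudwed and lusezad both end in -d yet inflect differently (mivubwudwed, lusezdast), so the final letter is not what conditions the rule; the last vowel is.
"vinahuv" has last vowel 'u'. The stems whose last vowel is 'u' (gezhur → gezhrast, netomur → netomrast) delete the last vowel and add -ast.
So vinahuv → vinahvast.

vinahvast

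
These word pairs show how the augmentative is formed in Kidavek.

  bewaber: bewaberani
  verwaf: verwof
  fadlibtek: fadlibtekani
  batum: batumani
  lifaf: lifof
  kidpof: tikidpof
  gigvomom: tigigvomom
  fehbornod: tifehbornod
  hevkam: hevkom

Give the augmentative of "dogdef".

"dogdef" has last vowel 'e'. The stems whose last vowel is 'e' (bewaber → bewaberani, fadlibtek → fadlibtekani) add -ani.
So dogdef → dogdefani.

dogdefani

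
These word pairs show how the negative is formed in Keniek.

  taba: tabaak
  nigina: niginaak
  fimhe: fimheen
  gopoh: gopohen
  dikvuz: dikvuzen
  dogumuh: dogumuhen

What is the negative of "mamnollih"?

taba and fimhe both have 2 vowels yet inflect differently (tabaak, fimheen), so the number of vowels is not what conditions the rule; the final letter is.
"mamnollih" ends in -h. The stems ending in -h (gopoh → gopohen, dogumuh → dogumuhen) add -en.
The other pattern: stems ending in -a add -ak.
So mamnollih → mamnollihen.

mamnollihen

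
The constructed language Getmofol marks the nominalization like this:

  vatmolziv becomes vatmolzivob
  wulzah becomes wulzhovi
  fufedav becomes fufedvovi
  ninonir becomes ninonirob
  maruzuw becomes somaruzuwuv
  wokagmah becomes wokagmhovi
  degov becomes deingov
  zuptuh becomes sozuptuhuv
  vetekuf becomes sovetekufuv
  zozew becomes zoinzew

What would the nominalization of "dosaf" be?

vatmolziv and degov both end in -v yet inflect differently (vatmolzivob, deingov), so the final letter is not what conditions the rule; the last vowel is.
"dosaf" has last vowel 'a'. The stems whose last vowel is 'a' (fufedav → fufedvovi, wulzah → wulzhovi, wokagmah → wokagmhovi) delete the last vowel and add -ovi.
The other patterns: stems whose last vowel is 'i' add -ob; stems whose last vowel is 'u' add so- … -uv around the stem; stems whose last vowel is 'e' or 'o' insert -in- after the first vowel.
So dosaf → dosfovi.

dosfovi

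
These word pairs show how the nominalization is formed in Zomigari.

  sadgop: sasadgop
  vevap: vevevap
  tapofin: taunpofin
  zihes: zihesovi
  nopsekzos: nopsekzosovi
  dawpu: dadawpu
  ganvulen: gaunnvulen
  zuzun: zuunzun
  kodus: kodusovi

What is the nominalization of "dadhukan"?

daundhukan

zihes and ganvulen both have last vowel 'e' yet inflect differently (zihesovi, gaunnvulen), so the last vowel is not what conditions the rule; the final letter is.
"dadhukan" ends in -n. The stems ending in -n (tapofin → taunpofin, ganvulen → gaunnvulen, zuzun → zuunzun) insert -un- after the first vowel.
The other patterns: stems ending in -s add -ovi; stems ending in -p or -u repeat the first consonant+vowel as a prefix.
So dadhukan → daundhukan.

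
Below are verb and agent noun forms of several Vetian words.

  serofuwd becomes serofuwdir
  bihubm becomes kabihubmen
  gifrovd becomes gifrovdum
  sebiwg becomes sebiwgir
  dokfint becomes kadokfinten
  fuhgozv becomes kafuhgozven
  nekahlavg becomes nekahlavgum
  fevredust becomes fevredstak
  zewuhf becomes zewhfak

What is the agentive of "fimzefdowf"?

"fimzefdowf" has second-to-last letter 'w'. The stems whose second-to-last letter is 'w' (serofuwd → serofuwdir, sebiwg → sebiwgir) add -ir.
So fimzefdowf → fimzefdowfir.

fimzefdowfir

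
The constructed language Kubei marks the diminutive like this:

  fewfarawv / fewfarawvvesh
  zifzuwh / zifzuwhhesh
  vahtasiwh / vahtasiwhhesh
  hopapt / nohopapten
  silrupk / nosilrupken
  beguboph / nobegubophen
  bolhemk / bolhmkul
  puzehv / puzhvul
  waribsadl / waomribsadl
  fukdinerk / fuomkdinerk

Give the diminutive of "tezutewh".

tezutewhhesh

zifzuwh and beguboph both end in -h yet inflect differently (zifzuwhhesh, nobegubophen), so the final letter is not what conditions the rule; the second-to-last letter is.
"tezutewh" has second-to-last letter 'w'. The stems whose second-to-last letter is 'w' (fewfarawv → fewfarawvvesh, zifzuwh → zifzuwhhesh, vahtasiwh → vahtasiwhhesh) double the final consonant and add -esh.
So tezutewh → tezutewhhesh.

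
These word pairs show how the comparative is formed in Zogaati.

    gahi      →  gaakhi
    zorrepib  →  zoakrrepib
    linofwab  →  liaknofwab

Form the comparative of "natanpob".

naaktanpob

Every pair shown (gahi → gaakhi, zorrepib → zoakrrepib, linofwab → liaknofwab) follows the same rule: insert -ak- after the first vowel.
So natanpob → naaktanpob.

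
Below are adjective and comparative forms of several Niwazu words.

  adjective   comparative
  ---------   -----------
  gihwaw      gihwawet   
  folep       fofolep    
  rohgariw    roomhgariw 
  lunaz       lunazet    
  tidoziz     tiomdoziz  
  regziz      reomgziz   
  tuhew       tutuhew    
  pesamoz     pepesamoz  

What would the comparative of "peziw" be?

lunaz and tidoziz both end in -z yet inflect differently (lunazet, tiomdoziz), so the final letter is not what conditions the rule; the last vowel is.
"peziw" has last vowel 'i'. The stems whose last vowel is 'i' (tidoziz → tiomdoziz, regziz → reomgziz, rohgariw → roomhgariw) insert -om- after the first vowel.
The other patterns: stems whose last vowel is 'a' add -et; stems whose last vowel is 'e' or 'o' repeat the first consonant+vowel as a prefix.
So peziw → peomziw.

peomziw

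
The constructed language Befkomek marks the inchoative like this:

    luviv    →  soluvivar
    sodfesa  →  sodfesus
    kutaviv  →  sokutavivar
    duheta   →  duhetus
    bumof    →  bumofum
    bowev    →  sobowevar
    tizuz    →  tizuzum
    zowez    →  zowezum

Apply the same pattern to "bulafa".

bulafus

"bulafa" ends in -a. The stems ending in -a (sodfesa → sodfesus, duheta → duhetus) drop the final letter and add -us.
The other patterns: stems ending in -v add so- … -ar around the stem; stems ending in -f or -z add -um.
So bulafa → bulafus.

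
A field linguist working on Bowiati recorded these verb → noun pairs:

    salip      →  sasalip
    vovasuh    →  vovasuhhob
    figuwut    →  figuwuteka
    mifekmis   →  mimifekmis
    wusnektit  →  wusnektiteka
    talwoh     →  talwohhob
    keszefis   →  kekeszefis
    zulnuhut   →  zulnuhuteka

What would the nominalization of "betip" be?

vovasuh and zulnuhut both have last vowel 'u' yet inflect differently (vovasuhhob, zulnuhuteka), so the last vowel is not what conditions the rule; the final letter is.
"betip" ends in -p. The one such stem in the data (salip → sasalip) repeats the first consonant+vowel as a prefix (as do keszefis, mifekmis), so the same rule applies.
The other patterns: stems ending in -h double the final consonant and add -ob; stems ending in -t add -eka.
So betip → bebetip.

bebetip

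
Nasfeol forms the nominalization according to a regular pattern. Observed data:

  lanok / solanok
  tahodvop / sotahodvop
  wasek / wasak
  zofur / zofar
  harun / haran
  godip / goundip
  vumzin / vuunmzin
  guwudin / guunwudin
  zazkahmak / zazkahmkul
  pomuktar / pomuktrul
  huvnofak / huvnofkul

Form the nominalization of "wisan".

lanok and wasek both end in -k yet inflect differently (solanok, wasak), so the final letter is not what conditions the rule; the last vowel is.
"wisan" has last vowel 'a'. The stems whose last vowel is 'a' (zazkahmak → zazkahmkul, pomuktar → pomuktrul, huvnofak → huvnofkul) delete the last vowel and add -ul.
So wisan → wisnul.

wisnul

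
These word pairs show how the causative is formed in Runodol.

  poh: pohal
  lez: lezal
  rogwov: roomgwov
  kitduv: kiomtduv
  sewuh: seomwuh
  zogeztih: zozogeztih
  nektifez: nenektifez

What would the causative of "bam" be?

bamal

poh and sewuh both end in -h yet inflect differently (pohal, seomwuh), so the final letter is not what conditions the rule; the number of vowels is.
"bam" has 1 vowel. The stems with 1 vowel (poh → pohal, lez → lezal) add -al.
The other patterns: stems with 2 vowels insert -om- after the first vowel; stems with 3 vowels repeat the first consonant+vowel as a prefix.
So bam → bamal.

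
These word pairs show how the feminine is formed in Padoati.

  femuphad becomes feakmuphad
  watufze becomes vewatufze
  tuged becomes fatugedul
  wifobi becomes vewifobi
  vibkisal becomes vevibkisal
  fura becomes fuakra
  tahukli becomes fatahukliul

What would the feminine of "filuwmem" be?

fiakluwmem

tuged and femuphad both end in -d yet inflect differently (fatugedul, feakmuphad), so the final letter is not what conditions the rule; the first letter is.
"filuwmem" begins with f-. The stems beginning with f- (femuphad → feakmuphad, fura → fuakra) insert -ak- after the first vowel.
So filuwmem → fiakluwmem.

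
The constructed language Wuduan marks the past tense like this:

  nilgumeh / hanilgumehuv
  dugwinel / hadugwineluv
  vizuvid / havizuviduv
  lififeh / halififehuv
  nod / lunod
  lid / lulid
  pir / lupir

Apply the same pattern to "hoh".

"hoh" has 1 vowel. The stems with 1 vowel (nod → lunod, lid → lulid, pir → lupir) add the prefix lu-.
So hoh → luhoh.

luhoh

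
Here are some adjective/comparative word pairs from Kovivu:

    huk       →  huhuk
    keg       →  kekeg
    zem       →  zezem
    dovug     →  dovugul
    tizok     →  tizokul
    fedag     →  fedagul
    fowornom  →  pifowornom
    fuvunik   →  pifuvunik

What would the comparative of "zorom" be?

"zorom" has 2 vowels. The stems with 2 vowels (dovug → dovugul, tizok → tizokul, fedag → fedagul) add -ul.
So zorom → zoromul.

zoromul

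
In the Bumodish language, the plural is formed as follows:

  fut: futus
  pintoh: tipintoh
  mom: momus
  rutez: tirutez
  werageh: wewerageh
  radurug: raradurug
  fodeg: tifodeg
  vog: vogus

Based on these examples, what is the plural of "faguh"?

tifaguh

vog and fodeg both end in -g yet inflect differently (vogus, tifodeg), so the final letter is not what conditions the rule; the number of vowels is.
"faguh" has 2 vowels. The stems with 2 vowels (rutez → tirutez, fodeg → tifodeg, pintoh → tipintoh) add the prefix ti-.
The other patterns: stems with 1 vowel add -us; stems with 3 vowels repeat the first consonant+vowel as a prefix.
So faguh → tifaguh.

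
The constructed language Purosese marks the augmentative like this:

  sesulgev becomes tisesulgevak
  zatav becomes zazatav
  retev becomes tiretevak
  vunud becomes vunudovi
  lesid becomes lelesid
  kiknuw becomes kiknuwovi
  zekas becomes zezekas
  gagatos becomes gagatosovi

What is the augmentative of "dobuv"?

dobuvovi

"dobuv" has last vowel 'u'. The stems whose last vowel is 'u' (kiknuw → kiknuwovi, vunud → vunudovi) add -ovi.
So dobuv → dobuvovi.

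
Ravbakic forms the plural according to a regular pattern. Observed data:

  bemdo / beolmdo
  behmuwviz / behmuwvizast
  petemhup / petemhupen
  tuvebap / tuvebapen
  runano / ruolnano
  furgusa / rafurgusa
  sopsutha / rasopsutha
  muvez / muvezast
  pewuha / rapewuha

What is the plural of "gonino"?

tuvebap and pewuha both have last vowel 'a' yet inflect differently (tuvebapen, rapewuha), so the last vowel is not what conditions the rule; the final letter is.
"gonino" ends in -o. The stems ending in -o (bemdo → beolmdo, runano → ruolnano) insert -ol- after the first vowel.
So gonino → goolnino.

goolnino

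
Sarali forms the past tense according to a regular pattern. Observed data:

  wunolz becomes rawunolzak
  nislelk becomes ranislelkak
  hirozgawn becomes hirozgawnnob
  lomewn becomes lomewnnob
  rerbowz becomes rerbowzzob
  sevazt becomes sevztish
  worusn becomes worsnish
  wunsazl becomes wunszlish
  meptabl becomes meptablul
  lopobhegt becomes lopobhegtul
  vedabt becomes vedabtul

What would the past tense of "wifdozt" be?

wifdztish

wunolz and rerbowz both end in -z yet inflect differently (rawunolzak, rerbowzzob), so the final letter is not what conditions the rule; the second-to-last letter is.
"wifdozt" has second-to-last letter 'z'. The stems whose second-to-last letter is 'z' (sevazt → sevztish, wunsazl → wunszlish) delete the last vowel and add -ish.
So wifdozt → wifdztish.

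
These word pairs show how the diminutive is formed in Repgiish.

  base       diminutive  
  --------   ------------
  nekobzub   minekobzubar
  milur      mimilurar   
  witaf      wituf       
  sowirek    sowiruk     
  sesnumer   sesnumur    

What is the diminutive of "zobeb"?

"zobeb" has last vowel 'e'. The stems whose last vowel is 'e' (sowirek → sowiruk, sesnumer → sesnumur) change the last vowel to 'u'.
So zobeb → zobub.

zobub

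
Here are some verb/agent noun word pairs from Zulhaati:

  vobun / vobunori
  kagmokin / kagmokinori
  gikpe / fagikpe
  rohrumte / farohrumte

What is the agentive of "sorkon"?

sorkonori

vobun and gikpe both have 2 vowels yet inflect differently (vobunori, fagikpe), so the number of vowels is not what conditions the rule; the final letter is.
"sorkon" ends in -n. The stems ending in -n (vobun → vobunori, kagmokin → kagmokinori) add -ori.
The other pattern: stems ending in -e add the prefix fa-.
So sorkon → sorkonori.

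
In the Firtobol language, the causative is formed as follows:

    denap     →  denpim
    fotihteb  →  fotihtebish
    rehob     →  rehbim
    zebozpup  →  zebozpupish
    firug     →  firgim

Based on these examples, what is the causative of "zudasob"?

denap and zebozpup both end in -p yet inflect differently (denpim, zebozpupish), so the final letter is not what conditions the rule; the number of vowels is.
"zudasob" has 3 vowels. The stems with 3 vowels (zebozpup → zebozpupish, fotihteb → fotihtebish) add -ish.
The other pattern: stems with 2 vowels delete the last vowel and add -im.
So zudasob → zudasobish.

zudasobish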